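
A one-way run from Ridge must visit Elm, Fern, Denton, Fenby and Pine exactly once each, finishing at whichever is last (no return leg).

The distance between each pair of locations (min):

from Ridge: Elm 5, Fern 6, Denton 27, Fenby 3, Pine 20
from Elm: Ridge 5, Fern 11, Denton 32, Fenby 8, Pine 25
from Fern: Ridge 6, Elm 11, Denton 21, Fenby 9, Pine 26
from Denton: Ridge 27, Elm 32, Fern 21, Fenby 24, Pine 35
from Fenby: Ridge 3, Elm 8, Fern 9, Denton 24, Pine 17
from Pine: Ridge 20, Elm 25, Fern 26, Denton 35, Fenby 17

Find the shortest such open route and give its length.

There are 5! = 120 possible orderings.
Ridge - Elm - Fern - Denton - Fenby - Pine: 5+11+21+24+17 = 78
Ridge - Elm - Fern - Denton - Pine - Fenby: 5+11+21+35+17 = 89
Ridge - Elm - Fern - Fenby - Denton - Pine: 5+11+9+24+35 = 84
Ridge - Elm - Fern - Fenby - Pine - Denton: 5+11+9+17+35 = 77
Ridge - Elm - Fern - Pine - Denton - Fenby: 5+11+26+35+24 = 101
Ridge - Elm - Fern - Pine - Fenby - Denton: 5+11+26+17+24 = 83
Ridge - Elm - Denton - Fern - Fenby - Pine: 5+32+21+9+17 = 84
Ridge - Elm - Denton - Fern - Pine - Fenby: 5+32+21+26+17 = 101
Ridge - Elm - Denton - Fenby - Fern - Pine: 5+32+24+9+26 = 96
Ridge - Elm - Denton - Fenby - Pine - Fern: 5+32+24+17+26 = 104
Ridge - Elm - Denton - Pine - Fern - Fenby: 5+32+35+26+9 = 107
Ridge - Elm - Denton - Pine - Fenby - Fern: 5+32+35+17+9 = 98
Ridge - Elm - Fenby - Fern - Denton - Pine: 5+8+9+21+35 = 78
Ridge - Elm - Fenby - Fern - Pine - Denton: 5+8+9+26+35 = 83
… (106 more)
The minimum is 77.
One shortest path: Ridge → Elm → Fern → Fenby → Pine → Denton.

77 min — the minimum one-way total.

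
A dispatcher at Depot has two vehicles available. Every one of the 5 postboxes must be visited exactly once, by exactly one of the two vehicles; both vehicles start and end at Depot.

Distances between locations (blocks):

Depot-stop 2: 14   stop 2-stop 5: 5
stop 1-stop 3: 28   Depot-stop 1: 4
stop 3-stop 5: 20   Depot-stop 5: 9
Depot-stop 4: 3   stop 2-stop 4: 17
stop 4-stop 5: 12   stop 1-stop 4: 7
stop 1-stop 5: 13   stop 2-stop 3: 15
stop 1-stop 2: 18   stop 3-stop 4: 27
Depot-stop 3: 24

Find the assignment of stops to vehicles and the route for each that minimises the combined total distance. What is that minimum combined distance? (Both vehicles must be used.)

67 blocks — the smallest possible combined total.

Check every non-empty split of the stops between the two vehicles; for each half take its own optimal tour:
  {stop 1} + {stop 2, stop 3, stop 4, stop 5}: 8 + 59 = 67
  {stop 2} + {stop 1, stop 3, stop 4, stop 5}: 28 + 67 = 95
  {stop 1, stop 2} + {stop 3, stop 4, stop 5}: 36 + 59 = 95
  {stop 3} + {stop 1, stop 2, stop 4, stop 5}: 48 + 42 = 90
  {stop 1, stop 3} + {stop 2, stop 4, stop 5}: 56 + 34 = 90
  {stop 2, stop 3} + {stop 1, stop 4, stop 5}: 53 + 32 = 85
  … (15 splits in total)
Best: vehicle 1 Depot → stop 1 → Depot = 8; vehicle 2 Depot → stop 3 → stop 2 → stop 5 → stop 4 → Depot = 59; combined 67.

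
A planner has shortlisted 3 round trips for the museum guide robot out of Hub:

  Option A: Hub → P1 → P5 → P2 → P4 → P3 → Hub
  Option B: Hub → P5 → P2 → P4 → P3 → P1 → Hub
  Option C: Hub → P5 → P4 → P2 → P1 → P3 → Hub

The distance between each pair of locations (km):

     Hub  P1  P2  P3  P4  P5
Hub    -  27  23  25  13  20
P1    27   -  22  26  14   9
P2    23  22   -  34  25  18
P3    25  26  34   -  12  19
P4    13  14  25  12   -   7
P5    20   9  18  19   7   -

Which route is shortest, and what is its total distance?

116 km — Option A is the shortest.

Option A: 27 + 9 + 18 + 25 + 12 + 25 = 116
Option B: 20 + 18 + 25 + 12 + 26 + 27 = 128
Option C: 20 + 7 + 25 + 22 + 26 + 25 = 125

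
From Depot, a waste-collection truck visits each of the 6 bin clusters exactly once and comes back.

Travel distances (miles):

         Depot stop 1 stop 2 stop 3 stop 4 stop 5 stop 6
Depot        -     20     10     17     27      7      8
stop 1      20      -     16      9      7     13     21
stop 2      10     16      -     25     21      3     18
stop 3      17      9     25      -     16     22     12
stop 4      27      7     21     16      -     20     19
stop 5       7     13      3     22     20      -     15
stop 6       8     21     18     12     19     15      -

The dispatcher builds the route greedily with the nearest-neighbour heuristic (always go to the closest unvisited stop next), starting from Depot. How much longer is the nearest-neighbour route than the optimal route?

From Depot: stop 5=7, stop 6=8, stop 2=10, stop 3=17, stop 1=20, stop 4=27 → choose stop 5 (7).
From stop 5: stop 2=3, stop 1=13, stop 6=15, stop 4=20, stop 3=22 → choose stop 2 (3).
From stop 2: stop 1=16, stop 6=18, stop 4=21, stop 3=25 → choose stop 1 (16).
From stop 1: stop 4=7, stop 3=9, stop 6=21 → choose stop 4 (7).
From stop 4: stop 3=16, stop 6=19 → choose stop 3 (16).
From stop 3: stop 6=12 → choose stop 6 (12).
NN route Depot → stop 5 → stop 2 → stop 1 → stop 4 → stop 3 → stop 6 → Depot costs 69.
Optimal: Depot → stop 5 → stop 2 → stop 4 → stop 1 → stop 3 → stop 6 → Depot costs 67 (by enumerating all 360 distinct tours).
Excess = 69 − 67 = 2.

Excess over optimum: 2 miles.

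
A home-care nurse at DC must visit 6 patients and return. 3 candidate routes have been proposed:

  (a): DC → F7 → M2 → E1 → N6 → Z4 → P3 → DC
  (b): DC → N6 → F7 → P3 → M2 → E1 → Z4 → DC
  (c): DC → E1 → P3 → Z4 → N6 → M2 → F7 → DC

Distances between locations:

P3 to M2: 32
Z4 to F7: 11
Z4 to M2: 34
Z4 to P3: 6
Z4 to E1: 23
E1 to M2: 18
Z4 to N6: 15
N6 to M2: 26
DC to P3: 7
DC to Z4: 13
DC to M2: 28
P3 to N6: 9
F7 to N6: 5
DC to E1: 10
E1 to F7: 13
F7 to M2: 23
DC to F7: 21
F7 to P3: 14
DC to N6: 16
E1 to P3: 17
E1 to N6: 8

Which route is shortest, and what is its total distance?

98 — (a) is the shortest.

(a): 21 + 23 + 18 + 8 + 15 + 6 + 7 = 98
(b): 16 + 5 + 14 + 32 + 18 + 23 + 13 = 121
(c): 10 + 17 + 6 + 15 + 26 + 23 + 21 = 118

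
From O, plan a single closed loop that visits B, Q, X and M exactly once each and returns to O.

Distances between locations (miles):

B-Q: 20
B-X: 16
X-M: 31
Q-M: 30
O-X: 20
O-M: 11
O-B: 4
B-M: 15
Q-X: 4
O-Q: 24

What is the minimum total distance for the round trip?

Shortest round trip = 65 miles.

With 4 stops there are 4!/2 = 12 distinct round trips (a route and its reverse cost the same).
O - B - Q - X - M - O: 4+20+4+31+11 = 70
O - B - Q - M - X - O: 4+20+30+31+20 = 105
O - B - X - Q - M - O: 4+16+4+30+11 = 65
O - B - X - M - Q - O: 4+16+31+30+24 = 105
O - B - M - Q - X - O: 4+15+30+4+20 = 73
O - B - M - X - Q - O: 4+15+31+4+24 = 78
O - Q - B - X - M - O: 24+20+16+31+11 = 102
O - Q - B - M - X - O: 24+20+15+31+20 = 110
O - Q - X - B - M - O: 24+4+16+15+11 = 70
O - Q - M - B - X - O: 24+30+15+16+20 = 105
O - X - B - Q - M - O: 20+16+20+30+11 = 97
O - X - Q - B - M - O: 20+4+20+15+11 = 70
The minimum is 65.
One optimal route: O → B → X → Q → M → O (or its reverse).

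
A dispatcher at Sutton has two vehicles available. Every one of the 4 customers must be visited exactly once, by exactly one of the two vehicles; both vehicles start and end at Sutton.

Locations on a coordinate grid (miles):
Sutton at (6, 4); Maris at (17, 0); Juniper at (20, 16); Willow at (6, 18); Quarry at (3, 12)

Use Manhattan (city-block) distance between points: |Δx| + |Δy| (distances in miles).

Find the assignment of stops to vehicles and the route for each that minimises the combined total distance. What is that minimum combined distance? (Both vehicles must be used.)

Minimum combined distance: 86 miles.

There are 2^3 − 1 = 7 ways to divide the 4 stops into two non-empty groups. For each, the best each vehicle can do is its own shortest tour through its group:
  {Maris} + {Juniper, Willow, Quarry}: 30 + 62 = 92
  {Juniper} + {Maris, Willow, Quarry}: 52 + 64 = 116
  {Maris, Juniper} + {Willow, Quarry}: 60 + 34 = 94
  {Willow} + {Maris, Juniper, Quarry}: 28 + 66 = 94
  {Maris, Willow} + {Juniper, Quarry}: 58 + 58 = 116
  {Juniper, Willow} + {Maris, Quarry}: 56 + 52 = 108
  … (7 splits in total)
  {Maris, Juniper, Willow} + {Quarry}: 64 + 22 = 86  ← best
Best: vehicle 1 Sutton → Maris → Juniper → Willow → Sutton = 64; vehicle 2 Sutton → Quarry → Sutton = 22; combined 86.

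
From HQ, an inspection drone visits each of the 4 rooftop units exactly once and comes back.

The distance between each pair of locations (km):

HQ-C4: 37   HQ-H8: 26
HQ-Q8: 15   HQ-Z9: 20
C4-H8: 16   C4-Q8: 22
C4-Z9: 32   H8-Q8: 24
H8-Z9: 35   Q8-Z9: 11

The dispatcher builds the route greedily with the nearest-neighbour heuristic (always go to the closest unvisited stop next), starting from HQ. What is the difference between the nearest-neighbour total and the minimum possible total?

5 km longer than the optimal tour.

From HQ: Q8=15, Z9=20, H8=26, C4=37 → choose Q8 (15).
From Q8: Z9=11, C4=22, H8=24 → choose Z9 (11).
From Z9: C4=32, H8=35 → choose C4 (32).
From C4: H8=16 → choose H8 (16).
NN route HQ → Q8 → Z9 → C4 → H8 → HQ costs 100.
Optimal: HQ → H8 → C4 → Q8 → Z9 → HQ costs 95 (by enumerating all 12 distinct tours).
Excess = 100 − 95 = 5.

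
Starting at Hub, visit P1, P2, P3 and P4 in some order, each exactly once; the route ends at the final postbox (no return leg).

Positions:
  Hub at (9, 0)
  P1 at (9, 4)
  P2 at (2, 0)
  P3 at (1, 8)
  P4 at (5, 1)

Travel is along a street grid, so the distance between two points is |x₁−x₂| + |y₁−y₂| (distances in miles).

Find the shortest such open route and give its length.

Minimum one-way distance = 24 miles.

There are 4! = 24 possible orderings.
Hub → P1 → P2 → P3 → P4: 4+11+9+11 = 35
Hub → P1 → P2 → P4 → P3: 4+11+4+11 = 30
Hub → P1 → P3 → P2 → P4: 4+12+9+4 = 29
Hub → P1 → P3 → P4 → P2: 4+12+11+4 = 31
Hub → P1 → P4 → P2 → P3: 4+7+4+9 = 24
Hub → P1 → P4 → P3 → P2: 4+7+11+9 = 31
Hub → P2 → P1 → P3 → P4: 7+11+12+11 = 41
Hub → P2 → P1 → P4 → P3: 7+11+7+11 = 36
Hub → P2 → P3 → P1 → P4: 7+9+12+7 = 35
Hub → P2 → P3 → P4 → P1: 7+9+11+7 = 34
Hub → P2 → P4 → P1 → P3: 7+4+7+12 = 30
Hub → P2 → P4 → P3 → P1: 7+4+11+12 = 34
Hub → P3 → P1 → P2 → P4: 16+12+11+4 = 43
Hub → P3 → P1 → P4 → P2: 16+12+7+4 = 39
… (10 more)
The minimum is 24.
One shortest path: Hub → P1 → P4 → P2 → P3.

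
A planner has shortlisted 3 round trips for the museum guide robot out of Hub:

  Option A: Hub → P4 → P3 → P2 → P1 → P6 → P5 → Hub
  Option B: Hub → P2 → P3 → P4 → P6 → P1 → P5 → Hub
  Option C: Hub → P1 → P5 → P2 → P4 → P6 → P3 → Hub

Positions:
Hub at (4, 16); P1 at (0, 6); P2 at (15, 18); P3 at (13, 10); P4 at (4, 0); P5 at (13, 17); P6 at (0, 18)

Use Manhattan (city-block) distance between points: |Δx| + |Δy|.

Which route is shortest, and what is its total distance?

108 — Option A is the shortest.

Option A: 16 + 19 + 10 + 27 + 12 + 14 + 10 = 108
Option B: 13 + 10 + 19 + 22 + 12 + 24 + 10 = 110
Option C: 14 + 24 + 3 + 29 + 22 + 21 + 15 = 128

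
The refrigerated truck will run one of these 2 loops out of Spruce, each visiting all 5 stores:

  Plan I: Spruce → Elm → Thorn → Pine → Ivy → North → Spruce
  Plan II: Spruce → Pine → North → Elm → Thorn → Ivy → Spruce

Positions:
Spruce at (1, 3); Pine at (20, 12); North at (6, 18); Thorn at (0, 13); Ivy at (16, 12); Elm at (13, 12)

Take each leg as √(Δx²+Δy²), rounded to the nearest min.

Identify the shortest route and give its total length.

Plan I: 15 + 13 + 20 + 4 + 12 + 16 = 80
Plan II: 21 + 15 + 9 + 13 + 16 + 17 = 91

80 min — Plan I is the shortest.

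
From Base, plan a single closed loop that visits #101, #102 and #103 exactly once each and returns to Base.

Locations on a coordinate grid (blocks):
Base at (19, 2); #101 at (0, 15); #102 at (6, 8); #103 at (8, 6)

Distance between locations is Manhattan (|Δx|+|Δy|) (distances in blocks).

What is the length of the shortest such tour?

With 3 stops there are 3!/2 = 3 distinct round trips (a route and its reverse cost the same).
Base → #101 → #102 → #103 → Base: 32+13+4+15 = 64
Base → #101 → #103 → #102 → Base: 32+17+4+19 = 72
Base → #102 → #101 → #103 → Base: 19+13+17+15 = 64
The minimum is 64.
One optimal route: Base → #101 → #102 → #103 → Base (or its reverse).

64 blocks — the shortest possible round trip.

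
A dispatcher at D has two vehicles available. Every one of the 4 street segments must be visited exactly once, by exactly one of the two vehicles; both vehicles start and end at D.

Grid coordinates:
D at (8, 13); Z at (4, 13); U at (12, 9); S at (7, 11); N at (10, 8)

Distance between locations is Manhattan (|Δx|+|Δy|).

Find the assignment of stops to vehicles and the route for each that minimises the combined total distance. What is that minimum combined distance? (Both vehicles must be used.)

Check every non-empty split of the stops between the two vehicles; for each half take its own optimal tour:
  {Z} + {U, S, N}: 8 + 20 = 28
  {U} + {Z, S, N}: 16 + 22 = 38
  {Z, U} + {S, N}: 24 + 16 = 40
  {S} + {Z, U, N}: 6 + 26 = 32
  {Z, S} + {U, N}: 12 + 18 = 30
  {U, S} + {Z, N}: 18 + 22 = 40
  … (7 splits in total)
Best: vehicle 1 D → Z → D = 8; vehicle 2 D → U → N → S → D = 20; combined 28.

28 — the smallest possible combined total.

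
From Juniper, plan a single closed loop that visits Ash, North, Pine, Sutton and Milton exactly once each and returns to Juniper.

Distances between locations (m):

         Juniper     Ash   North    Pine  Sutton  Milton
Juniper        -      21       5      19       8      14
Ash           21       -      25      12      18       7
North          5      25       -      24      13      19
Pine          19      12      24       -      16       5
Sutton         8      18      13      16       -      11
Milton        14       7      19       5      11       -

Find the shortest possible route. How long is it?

66 m — the shortest possible round trip.

There are 60 distinct closed tours to check (reversals are equivalent).
Juniper - Ash - North - Pine - Sutton - Milton - Juniper: 21+25+24+16+11+14 = 111
Juniper - Ash - North - Pine - Milton - Sutton - Juniper: 21+25+24+5+11+8 = 94
Juniper - Ash - North - Sutton - Pine - Milton - Juniper: 21+25+13+16+5+14 = 94
Juniper - Ash - North - Sutton - Milton - Pine - Juniper: 21+25+13+11+5+19 = 94
Juniper - Ash - North - Milton - Pine - Sutton - Juniper: 21+25+19+5+16+8 = 94
Juniper - Ash - North - Milton - Sutton - Pine - Juniper: 21+25+19+11+16+19 = 111
Juniper - Ash - Pine - North - Sutton - Milton - Juniper: 21+12+24+13+11+14 = 95
Juniper - Ash - Pine - North - Milton - Sutton - Juniper: 21+12+24+19+11+8 = 95
Juniper - Ash - Pine - Sutton - North - Milton - Juniper: 21+12+16+13+19+14 = 95
Juniper - Ash - Pine - Sutton - Milton - North - Juniper: 21+12+16+11+19+5 = 84
Juniper - Ash - Pine - Milton - North - Sutton - Juniper: 21+12+5+19+13+8 = 78
Juniper - Ash - Pine - Milton - Sutton - North - Juniper: 21+12+5+11+13+5 = 67
Juniper - Ash - Sutton - North - Pine - Milton - Juniper: 21+18+13+24+5+14 = 95
Juniper - Ash - Sutton - North - Milton - Pine - Juniper: 21+18+13+19+5+19 = 95
… (46 more)
Juniper - North - Ash - Pine - Milton - Sutton - Juniper: 5+25+12+5+11+8 = 66  ← best
The minimum is 66.
One optimal route: Juniper → North → Ash → Pine → Milton → Sutton → Juniper (or its reverse).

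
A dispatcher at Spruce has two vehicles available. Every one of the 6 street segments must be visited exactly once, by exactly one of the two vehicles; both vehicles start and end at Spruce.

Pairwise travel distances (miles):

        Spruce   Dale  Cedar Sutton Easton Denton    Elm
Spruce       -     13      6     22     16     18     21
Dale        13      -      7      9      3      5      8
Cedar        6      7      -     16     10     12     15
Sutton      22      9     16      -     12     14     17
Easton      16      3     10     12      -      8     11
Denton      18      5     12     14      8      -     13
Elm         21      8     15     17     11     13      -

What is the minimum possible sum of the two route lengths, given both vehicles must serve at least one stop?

88 miles — the smallest possible combined total.

Check every non-empty split of the stops between the two vehicles; for each half take its own optimal tour:
  {Dale} + {Cedar, Sutton, Easton, Denton, Elm}: 26 + 76 = 102
  {Cedar} + {Dale, Sutton, Easton, Denton, Elm}: 12 + 76 = 88
  {Dale, Cedar} + {Sutton, Easton, Denton, Elm}: 26 + 76 = 102
  {Sutton} + {Dale, Cedar, Easton, Denton, Elm}: 44 + 58 = 102
  {Dale, Sutton} + {Cedar, Easton, Denton, Elm}: 44 + 58 = 102
  {Cedar, Sutton} + {Dale, Easton, Denton, Elm}: 44 + 58 = 102
  … (31 splits in total)
Best: vehicle 1 Spruce → Cedar → Spruce = 12; vehicle 2 Spruce → Dale → Sutton → Easton → Denton → Elm → Spruce = 76; combined 88.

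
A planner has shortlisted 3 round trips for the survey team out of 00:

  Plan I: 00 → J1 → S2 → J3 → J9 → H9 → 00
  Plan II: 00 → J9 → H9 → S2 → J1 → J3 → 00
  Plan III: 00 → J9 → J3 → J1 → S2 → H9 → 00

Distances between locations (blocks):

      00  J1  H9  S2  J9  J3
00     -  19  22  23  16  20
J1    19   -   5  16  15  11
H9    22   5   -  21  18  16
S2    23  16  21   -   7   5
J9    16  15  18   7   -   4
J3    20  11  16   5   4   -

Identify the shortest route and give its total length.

Plan I: 19 + 16 + 5 + 4 + 18 + 22 = 84
Plan II: 16 + 18 + 21 + 16 + 11 + 20 = 102
Plan III: 16 + 4 + 11 + 16 + 21 + 22 = 90

84 blocks — Plan I is the shortest.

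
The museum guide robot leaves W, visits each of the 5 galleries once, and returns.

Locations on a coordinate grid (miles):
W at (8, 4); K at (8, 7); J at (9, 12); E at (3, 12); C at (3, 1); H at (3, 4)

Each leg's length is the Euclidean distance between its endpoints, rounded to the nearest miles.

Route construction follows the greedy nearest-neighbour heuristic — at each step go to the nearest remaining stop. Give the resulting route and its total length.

W → [K:3 / H:5 / C:6 / J:8 / E:9] → K (3)
K → [J:5 / H:6 / E:7 / C:8] → J (5)
J → [E:6 / H:10 / C:13] → E (6)
E → [H:8 / C:11] → H (8)
H → [C:3] → C (3)
Return C→W: 6.
Total = 3 + 5 + 6 + 8 + 3 + 6 = 31.

31 miles along W → K → J → E → H → C → W.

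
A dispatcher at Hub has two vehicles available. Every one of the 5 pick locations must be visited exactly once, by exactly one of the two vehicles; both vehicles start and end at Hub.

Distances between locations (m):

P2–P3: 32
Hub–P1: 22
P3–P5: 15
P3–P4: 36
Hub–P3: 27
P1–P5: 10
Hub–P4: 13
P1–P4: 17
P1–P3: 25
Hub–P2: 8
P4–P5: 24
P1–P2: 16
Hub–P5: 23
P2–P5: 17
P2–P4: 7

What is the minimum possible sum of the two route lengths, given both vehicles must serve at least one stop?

There are 2^4 − 1 = 15 ways to divide the 5 stops into two non-empty groups. For each, the best each vehicle can do is its own shortest tour through its group:
  {P1} + {P2, P3, P4, P5}: 44 + 79 = 123
  {P2} + {P1, P3, P4, P5}: 16 + 82 = 98
  {P1, P2} + {P3, P4, P5}: 46 + 79 = 125
  {P3} + {P1, P2, P4, P5}: 54 + 65 = 119
  {P1, P3} + {P2, P4, P5}: 74 + 60 = 134
  {P2, P3} + {P1, P4, P5}: 67 + 63 = 130
  … (15 splits in total)
Best: vehicle 1 Hub → P2 → Hub = 16; vehicle 2 Hub → P3 → P5 → P1 → P4 → Hub = 82; combined 98.

98 m — the smallest possible combined total.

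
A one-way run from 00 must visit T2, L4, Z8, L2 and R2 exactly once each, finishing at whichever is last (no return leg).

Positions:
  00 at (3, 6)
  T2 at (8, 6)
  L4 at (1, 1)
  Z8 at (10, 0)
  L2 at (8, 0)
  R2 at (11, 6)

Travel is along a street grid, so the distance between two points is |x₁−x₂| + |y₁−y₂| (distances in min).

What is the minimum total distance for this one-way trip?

There are 5! = 120 possible orderings.
00→T2→L4→Z8→L2→R2: 5+12+10+2+9 = 38
00→T2→L4→Z8→R2→L2: 5+12+10+7+9 = 43
00→T2→L4→L2→Z8→R2: 5+12+8+2+7 = 34
00→T2→L4→L2→R2→Z8: 5+12+8+9+7 = 41
00→T2→L4→R2→Z8→L2: 5+12+15+7+2 = 41
00→T2→L4→R2→L2→Z8: 5+12+15+9+2 = 43
00→T2→Z8→L4→L2→R2: 5+8+10+8+9 = 40
00→T2→Z8→L4→R2→L2: 5+8+10+15+9 = 47
00→T2→Z8→L2→L4→R2: 5+8+2+8+15 = 38
00→T2→Z8→L2→R2→L4: 5+8+2+9+15 = 39
00→T2→Z8→R2→L4→L2: 5+8+7+15+8 = 43
00→T2→Z8→R2→L2→L4: 5+8+7+9+8 = 37
00→T2→L2→L4→Z8→R2: 5+6+8+10+7 = 36
00→T2→L2→L4→R2→Z8: 5+6+8+15+7 = 41
… (106 more)
00→T2→R2→Z8→L2→L4: 5+3+7+2+8 = 25  ← best
The minimum is 25.
One shortest path: 00 → T2 → R2 → Z8 → L2 → L4.

Shortest open route: 25 min.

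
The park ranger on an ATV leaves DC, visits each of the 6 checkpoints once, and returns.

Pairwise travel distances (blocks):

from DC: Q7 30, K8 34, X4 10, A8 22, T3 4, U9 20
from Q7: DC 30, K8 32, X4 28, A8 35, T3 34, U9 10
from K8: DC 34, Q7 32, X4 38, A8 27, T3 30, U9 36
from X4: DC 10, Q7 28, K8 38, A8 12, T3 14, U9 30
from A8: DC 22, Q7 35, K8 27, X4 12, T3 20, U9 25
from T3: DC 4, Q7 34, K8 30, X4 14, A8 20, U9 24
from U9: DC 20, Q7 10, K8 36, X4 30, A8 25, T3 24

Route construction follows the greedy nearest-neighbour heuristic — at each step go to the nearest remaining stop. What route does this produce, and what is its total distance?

At DC the remaining stops are T3 4, X4 10, U9 20, A8 22, Q7 30, K8 34; go to T3.
At T3 the remaining stops are X4 14, A8 20, U9 24, K8 30, Q7 34; go to X4.
At X4 the remaining stops are A8 12, Q7 28, U9 30, K8 38; go to A8.
At A8 the remaining stops are U9 25, K8 27, Q7 35; go to U9.
At U9 the remaining stops are Q7 10, K8 36; go to Q7.
At Q7 the remaining stops are K8 32; go to K8.
Return K8→DC: 34.
Total = 4 + 14 + 12 + 25 + 10 + 32 + 34 = 131.

131 blocks along DC → T3 → X4 → A8 → U9 → Q7 → K8 → DC.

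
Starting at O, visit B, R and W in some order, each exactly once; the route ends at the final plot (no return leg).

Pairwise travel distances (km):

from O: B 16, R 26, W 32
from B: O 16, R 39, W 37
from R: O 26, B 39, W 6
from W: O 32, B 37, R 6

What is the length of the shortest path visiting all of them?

59 km — the minimum one-way total.

There are 3! = 6 possible orderings.
O → B → R → W: 16+39+6 = 61
O → B → W → R: 16+37+6 = 59
O → R → B → W: 26+39+37 = 102
O → R → W → B: 26+6+37 = 69
O → W → B → R: 32+37+39 = 108
O → W → R → B: 32+6+39 = 77
The minimum is 59.
One shortest path: O → B → W → R.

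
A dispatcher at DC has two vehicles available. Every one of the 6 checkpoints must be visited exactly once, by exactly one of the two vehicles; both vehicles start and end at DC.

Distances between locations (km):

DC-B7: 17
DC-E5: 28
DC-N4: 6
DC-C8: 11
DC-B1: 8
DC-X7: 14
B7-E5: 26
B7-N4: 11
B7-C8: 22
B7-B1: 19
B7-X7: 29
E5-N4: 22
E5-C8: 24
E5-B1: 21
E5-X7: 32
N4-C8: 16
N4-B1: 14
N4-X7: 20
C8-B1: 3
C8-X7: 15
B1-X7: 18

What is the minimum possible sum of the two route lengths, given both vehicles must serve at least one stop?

106 km — the smallest possible combined total.

Try each way of splitting the stops between the two vehicles (each non-empty) and, for each split, find the best tour for each vehicle:
  {B7} + {E5, N4, C8, B1, X7}: 34 + 81 = 115
  {E5} + {B7, N4, C8, B1, X7}: 56 + 68 = 124
  {B7, E5} + {N4, C8, B1, X7}: 71 + 52 = 123
  {N4} + {B7, E5, C8, B1, X7}: 12 + 96 = 108
  {B7, N4} + {E5, C8, B1, X7}: 34 + 81 = 115
  {E5, N4} + {B7, C8, B1, X7}: 56 + 68 = 124
  … (31 splits in total)
  {B7, E5, N4, C8, B1} + {X7}: 78 + 28 = 106  ← best
Best: vehicle 1 DC → N4 → B7 → E5 → C8 → B1 → DC = 78; vehicle 2 DC → X7 → DC = 28; combined 106.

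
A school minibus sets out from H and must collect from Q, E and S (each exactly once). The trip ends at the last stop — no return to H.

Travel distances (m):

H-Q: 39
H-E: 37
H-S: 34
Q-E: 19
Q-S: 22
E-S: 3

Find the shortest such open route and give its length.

There are 3! = 6 possible orderings.
H → Q → E → S: 39+19+3 = 61
H → Q → S → E: 39+22+3 = 64
H → E → Q → S: 37+19+22 = 78
H → E → S → Q: 37+3+22 = 62
H → S → Q → E: 34+22+19 = 75
H → S → E → Q: 34+3+19 = 56
The minimum is 56.
One shortest path: H → S → E → Q.

56 m — the minimum one-way total.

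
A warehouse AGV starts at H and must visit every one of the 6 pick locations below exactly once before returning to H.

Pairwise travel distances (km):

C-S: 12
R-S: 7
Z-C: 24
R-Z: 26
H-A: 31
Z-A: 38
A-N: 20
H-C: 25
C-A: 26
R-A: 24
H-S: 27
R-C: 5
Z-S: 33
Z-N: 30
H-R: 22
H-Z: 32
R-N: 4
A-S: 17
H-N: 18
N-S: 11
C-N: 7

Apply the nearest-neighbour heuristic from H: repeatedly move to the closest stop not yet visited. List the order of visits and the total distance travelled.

126 km along H → N → R → C → S → A → Z → H.

H → [N:18 / R:22 / C:25 / S:27 / A:31 / Z:32] → N (18)
N → [R:4 / C:7 / S:11 / A:20 / Z:30] → R (4)
R → [C:5 / S:7 / A:24 / Z:26] → C (5)
C → [S:12 / Z:24 / A:26] → S (12)
S → [A:17 / Z:33] → A (17)
A → [Z:38] → Z (38)
Return Z→H: 32.
Total = 18 + 4 + 5 + 12 + 17 + 38 + 32 = 126.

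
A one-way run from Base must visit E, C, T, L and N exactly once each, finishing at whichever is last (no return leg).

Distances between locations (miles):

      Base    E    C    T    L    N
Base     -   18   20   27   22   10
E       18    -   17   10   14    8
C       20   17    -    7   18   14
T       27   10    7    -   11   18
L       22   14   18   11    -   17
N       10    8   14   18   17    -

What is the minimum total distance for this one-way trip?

Shortest open route: 50 miles.

There are 5! = 120 possible orderings.
Base → E → C → T → L → N: 18+17+7+11+17 = 70
Base → E → C → T → N → L: 18+17+7+18+17 = 77
Base → E → C → L → T → N: 18+17+18+11+18 = 82
Base → E → C → L → N → T: 18+17+18+17+18 = 88
Base → E → C → N → T → L: 18+17+14+18+11 = 78
Base → E → C → N → L → T: 18+17+14+17+11 = 77
Base → E → T → C → L → N: 18+10+7+18+17 = 70
Base → E → T → C → N → L: 18+10+7+14+17 = 66
Base → E → T → L → C → N: 18+10+11+18+14 = 71
Base → E → T → L → N → C: 18+10+11+17+14 = 70
Base → E → T → N → C → L: 18+10+18+14+18 = 78
Base → E → T → N → L → C: 18+10+18+17+18 = 81
Base → E → L → C → T → N: 18+14+18+7+18 = 75
Base → E → L → C → N → T: 18+14+18+14+18 = 82
… (106 more)
Base → N → E → L → T → C: 10+8+14+11+7 = 50  ← best
The minimum is 50.
One shortest path: Base → N → E → L → T → C.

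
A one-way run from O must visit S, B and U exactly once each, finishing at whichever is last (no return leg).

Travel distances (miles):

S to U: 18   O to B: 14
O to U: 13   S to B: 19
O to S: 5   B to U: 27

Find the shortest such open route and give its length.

Shortest open route: 50 miles.

There are 3! = 6 possible orderings.
O → S → B → U: 5+19+27 = 51
O → S → U → B: 5+18+27 = 50
O → B → S → U: 14+19+18 = 51
O → B → U → S: 14+27+18 = 59
O → U → S → B: 13+18+19 = 50
O → U → B → S: 13+27+19 = 59
The minimum is 50.
One shortest path: O → S → U → B.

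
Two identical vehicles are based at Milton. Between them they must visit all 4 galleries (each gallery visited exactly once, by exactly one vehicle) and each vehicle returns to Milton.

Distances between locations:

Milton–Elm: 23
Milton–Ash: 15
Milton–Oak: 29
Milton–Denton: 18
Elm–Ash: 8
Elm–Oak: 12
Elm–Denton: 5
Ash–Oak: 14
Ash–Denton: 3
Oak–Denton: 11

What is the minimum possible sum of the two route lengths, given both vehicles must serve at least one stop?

Try each way of splitting the stops between the two vehicles (each non-empty) and, for each split, find the best tour for each vehicle:
  {Elm} + {Ash, Oak, Denton}: 46 + 58 = 104
  {Ash} + {Elm, Oak, Denton}: 30 + 64 = 94
  {Elm, Ash} + {Oak, Denton}: 46 + 58 = 104
  {Oak} + {Elm, Ash, Denton}: 58 + 46 = 104
  {Elm, Oak} + {Ash, Denton}: 64 + 36 = 100
  {Ash, Oak} + {Elm, Denton}: 58 + 46 = 104
  … (7 splits in total)
Best: vehicle 1 Milton → Ash → Milton = 30; vehicle 2 Milton → Elm → Oak → Denton → Milton = 64; combined 94.

Minimum combined distance: 94.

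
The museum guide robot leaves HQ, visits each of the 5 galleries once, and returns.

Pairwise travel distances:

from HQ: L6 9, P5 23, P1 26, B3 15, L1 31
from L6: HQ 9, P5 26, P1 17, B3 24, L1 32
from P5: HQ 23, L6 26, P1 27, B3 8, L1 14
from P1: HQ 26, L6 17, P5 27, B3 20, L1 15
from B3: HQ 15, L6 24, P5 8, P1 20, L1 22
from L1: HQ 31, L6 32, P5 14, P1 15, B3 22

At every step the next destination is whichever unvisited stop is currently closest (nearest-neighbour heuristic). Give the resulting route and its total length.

From HQ: distances to unvisited — L6=9, B3=15, P5=23, P1=26, L1=31. Nearest is L6 (9).
From L6: distances to unvisited — P1=17, B3=24, P5=26, L1=32. Nearest is P1 (17).
From P1: distances to unvisited — L1=15, B3=20, P5=27. Nearest is L1 (15).
From L1: distances to unvisited — P5=14, B3=22. Nearest is P5 (14).
From P5: distances to unvisited — B3=8. Nearest is B3 (8).
Return B3→HQ: 15.
Total = 9 + 17 + 15 + 14 + 8 + 15 = 78.

Nearest-neighbour total = 78; route HQ → L6 → P1 → L1 → P5 → B3 → HQ.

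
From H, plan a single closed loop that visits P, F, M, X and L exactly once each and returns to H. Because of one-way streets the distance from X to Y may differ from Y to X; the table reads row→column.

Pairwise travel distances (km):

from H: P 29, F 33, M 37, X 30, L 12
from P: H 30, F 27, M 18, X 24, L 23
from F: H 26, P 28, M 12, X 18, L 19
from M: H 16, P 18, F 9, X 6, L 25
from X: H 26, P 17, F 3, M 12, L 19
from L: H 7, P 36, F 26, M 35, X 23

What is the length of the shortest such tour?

H→P→F→M→X→L→H: 29+27+12+6+19+7 = 100
H→P→F→M→L→X→H: 29+27+12+25+23+26 = 142
H→P→F→X→M→L→H: 29+27+18+12+25+7 = 118
H→P→F→X→L→M→H: 29+27+18+19+35+16 = 144
H→P→F→L→M→X→H: 29+27+19+35+6+26 = 142
H→P→F→L→X→M→H: 29+27+19+23+12+16 = 126
H→P→M→F→X→L→H: 29+18+9+18+19+7 = 100
H→P→M→F→L→X→H: 29+18+9+19+23+26 = 124
H→P→M→X→F→L→H: 29+18+6+3+19+7 = 82
H→P→M→X→L→F→H: 29+18+6+19+26+26 = 124
H→P→M→L→F→X→H: 29+18+25+26+18+26 = 142
H→P→M→L→X→F→H: 29+18+25+23+3+26 = 124
H→P→X→F→M→L→H: 29+24+3+12+25+7 = 100
H→P→X→F→L→M→H: 29+24+3+19+35+16 = 126
… (106 more)
The minimum is 82.
One optimal route: H → P → M → X → F → L → H.

82 km — the shortest possible round trip.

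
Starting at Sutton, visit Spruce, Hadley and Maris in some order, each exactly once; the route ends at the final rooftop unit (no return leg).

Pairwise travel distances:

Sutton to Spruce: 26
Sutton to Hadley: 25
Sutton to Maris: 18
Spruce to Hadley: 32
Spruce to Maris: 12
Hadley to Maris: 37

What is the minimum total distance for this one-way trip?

There are 3! = 6 possible orderings.
Sutton→Spruce→Hadley→Maris: 26+32+37 = 95
Sutton→Spruce→Maris→Hadley: 26+12+37 = 75
Sutton→Hadley→Spruce→Maris: 25+32+12 = 69
Sutton→Hadley→Maris→Spruce: 25+37+12 = 74
Sutton→Maris→Spruce→Hadley: 18+12+32 = 62
Sutton→Maris→Hadley→Spruce: 18+37+32 = 87
The minimum is 62.
One shortest path: Sutton → Maris → Spruce → Hadley.

Minimum one-way distance = 62.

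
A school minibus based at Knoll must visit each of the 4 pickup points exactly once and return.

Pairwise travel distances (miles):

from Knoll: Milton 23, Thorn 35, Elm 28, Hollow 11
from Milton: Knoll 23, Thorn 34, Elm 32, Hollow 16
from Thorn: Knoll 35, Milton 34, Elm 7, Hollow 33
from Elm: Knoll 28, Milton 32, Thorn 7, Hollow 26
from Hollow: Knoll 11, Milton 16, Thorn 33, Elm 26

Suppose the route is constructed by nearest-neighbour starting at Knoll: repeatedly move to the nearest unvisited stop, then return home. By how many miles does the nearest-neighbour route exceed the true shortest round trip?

5 miles longer than the optimal tour.

Knoll: Hollow=11, Milton=23, Elm=28, Thorn=35 ⇒ Hollow
Hollow: Milton=16, Elm=26, Thorn=33 ⇒ Milton
Milton: Elm=32, Thorn=34 ⇒ Elm
Elm: Thorn=7 ⇒ Thorn
NN route Knoll → Hollow → Milton → Elm → Thorn → Knoll costs 101.
Optimal: Knoll → Elm → Thorn → Milton → Hollow → Knoll costs 96 (by enumerating all 12 distinct tours).
Excess = 101 − 96 = 5.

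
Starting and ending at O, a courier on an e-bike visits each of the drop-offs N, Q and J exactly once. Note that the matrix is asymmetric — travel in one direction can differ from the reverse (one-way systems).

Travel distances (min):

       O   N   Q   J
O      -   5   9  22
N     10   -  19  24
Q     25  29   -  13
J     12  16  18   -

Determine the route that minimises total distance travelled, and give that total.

Shortest round trip = 48 min.

O - N - Q - J - O: 5+19+13+12 = 49
O - N - J - Q - O: 5+24+18+25 = 72
O - Q - N - J - O: 9+29+24+12 = 74
O - Q - J - N - O: 9+13+16+10 = 48
O - J - N - Q - O: 22+16+19+25 = 82
O - J - Q - N - O: 22+18+29+10 = 79
The minimum is 48.
One optimal route: O → Q → J → N → O.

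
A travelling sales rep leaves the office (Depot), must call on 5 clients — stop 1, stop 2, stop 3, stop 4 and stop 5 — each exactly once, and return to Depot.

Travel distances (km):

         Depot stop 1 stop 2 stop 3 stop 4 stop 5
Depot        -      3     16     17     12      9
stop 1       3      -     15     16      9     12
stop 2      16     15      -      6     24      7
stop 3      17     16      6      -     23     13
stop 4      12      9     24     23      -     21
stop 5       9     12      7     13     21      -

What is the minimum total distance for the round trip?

57 km — the shortest possible round trip.

Depot→stop 1→stop 2→stop 3→stop 4→stop 5→Depot: 3+15+6+23+21+9 = 77
Depot→stop 1→stop 2→stop 3→stop 5→stop 4→Depot: 3+15+6+13+21+12 = 70
Depot→stop 1→stop 2→stop 4→stop 3→stop 5→Depot: 3+15+24+23+13+9 = 87
Depot→stop 1→stop 2→stop 4→stop 5→stop 3→Depot: 3+15+24+21+13+17 = 93
Depot→stop 1→stop 2→stop 5→stop 3→stop 4→Depot: 3+15+7+13+23+12 = 73
Depot→stop 1→stop 2→stop 5→stop 4→stop 3→Depot: 3+15+7+21+23+17 = 86
Depot→stop 1→stop 3→stop 2→stop 4→stop 5→Depot: 3+16+6+24+21+9 = 79
Depot→stop 1→stop 3→stop 2→stop 5→stop 4→Depot: 3+16+6+7+21+12 = 65
Depot→stop 1→stop 3→stop 4→stop 2→stop 5→Depot: 3+16+23+24+7+9 = 82
Depot→stop 1→stop 3→stop 4→stop 5→stop 2→Depot: 3+16+23+21+7+16 = 86
Depot→stop 1→stop 3→stop 5→stop 2→stop 4→Depot: 3+16+13+7+24+12 = 75
Depot→stop 1→stop 3→stop 5→stop 4→stop 2→Depot: 3+16+13+21+24+16 = 93
Depot→stop 1→stop 4→stop 2→stop 3→stop 5→Depot: 3+9+24+6+13+9 = 64
Depot→stop 1→stop 4→stop 2→stop 5→stop 3→Depot: 3+9+24+7+13+17 = 73
… (46 more)
Depot→stop 1→stop 4→stop 3→stop 2→stop 5→Depot: 3+9+23+6+7+9 = 57  ← best
The minimum is 57.
One optimal route: Depot → stop 1 → stop 4 → stop 3 → stop 2 → stop 5 → Depot (or its reverse).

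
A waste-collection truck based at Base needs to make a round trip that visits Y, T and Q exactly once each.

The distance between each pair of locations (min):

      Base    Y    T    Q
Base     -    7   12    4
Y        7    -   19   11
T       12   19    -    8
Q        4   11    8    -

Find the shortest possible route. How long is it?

There are 3 distinct closed tours to check (reversals are equivalent).
Base - Y - T - Q - Base: 7+19+8+4 = 38
Base - Y - Q - T - Base: 7+11+8+12 = 38
Base - T - Y - Q - Base: 12+19+11+4 = 46
The minimum is 38.
One optimal route: Base → Y → T → Q → Base (or its reverse).

Shortest round trip = 38 min.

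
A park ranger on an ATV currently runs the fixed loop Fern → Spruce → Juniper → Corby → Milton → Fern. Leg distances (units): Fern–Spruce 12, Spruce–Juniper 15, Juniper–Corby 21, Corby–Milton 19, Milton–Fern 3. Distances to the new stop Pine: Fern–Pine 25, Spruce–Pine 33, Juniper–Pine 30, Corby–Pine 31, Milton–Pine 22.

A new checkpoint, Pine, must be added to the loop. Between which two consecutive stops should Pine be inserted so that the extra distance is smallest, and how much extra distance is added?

Adding 34 by placing Pine on the Corby–Milton leg.

Insertion cost between consecutive stops i–j is d(i,Pine) + d(Pine,j) − d(i,j):
  between Fern and Spruce: 25 + 33 − 12 = 46
  between Spruce and Juniper: 33 + 30 − 15 = 48
  between Juniper and Corby: 30 + 31 − 21 = 40
  between Corby and Milton: 31 + 22 − 19 = 34
  between Milton and Fern: 22 + 25 − 3 = 44
Cheapest insertion is between Corby and Milton, adding 34.
New total = 70 + 34 = 104.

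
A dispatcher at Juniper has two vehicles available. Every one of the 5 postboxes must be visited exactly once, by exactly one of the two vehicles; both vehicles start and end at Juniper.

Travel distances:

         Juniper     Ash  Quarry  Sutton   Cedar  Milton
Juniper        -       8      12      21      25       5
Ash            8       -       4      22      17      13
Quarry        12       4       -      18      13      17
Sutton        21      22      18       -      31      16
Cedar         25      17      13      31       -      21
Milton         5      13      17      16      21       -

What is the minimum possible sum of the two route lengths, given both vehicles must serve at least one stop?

Minimum combined distance: 87.

Check every non-empty split of the stops between the two vehicles; for each half take its own optimal tour:
  {Ash} + {Quarry, Sutton, Cedar, Milton}: 16 + 77 = 93
  {Quarry} + {Ash, Sutton, Cedar, Milton}: 24 + 77 = 101
  {Ash, Quarry} + {Sutton, Cedar, Milton}: 24 + 77 = 101
  {Sutton} + {Ash, Quarry, Cedar, Milton}: 42 + 51 = 93
  {Ash, Sutton} + {Quarry, Cedar, Milton}: 51 + 51 = 102
  {Quarry, Sutton} + {Ash, Cedar, Milton}: 51 + 51 = 102
  … (15 splits in total)
  {Ash, Quarry, Sutton, Cedar} + {Milton}: 77 + 10 = 87  ← best
Best: vehicle 1 Juniper → Ash → Quarry → Cedar → Sutton → Juniper = 77; vehicle 2 Juniper → Milton → Juniper = 10; combined 87.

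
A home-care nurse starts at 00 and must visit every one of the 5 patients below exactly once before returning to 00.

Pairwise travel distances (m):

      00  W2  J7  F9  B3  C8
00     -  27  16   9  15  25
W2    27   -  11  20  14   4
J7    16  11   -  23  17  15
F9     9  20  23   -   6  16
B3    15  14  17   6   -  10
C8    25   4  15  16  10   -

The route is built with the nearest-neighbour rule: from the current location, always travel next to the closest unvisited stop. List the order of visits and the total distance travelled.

00 → [F9:9 / B3:15 / J7:16 / C8:25 / W2:27] → F9 (9)
F9 → [B3:6 / C8:16 / W2:20 / J7:23] → B3 (6)
B3 → [C8:10 / W2:14 / J7:17] → C8 (10)
C8 → [W2:4 / J7:15] → W2 (4)
W2 → [J7:11] → J7 (11)
Return J7→00: 16.
Total = 9 + 6 + 10 + 4 + 11 + 16 = 56.

Total distance 56 m via the nearest-neighbour route 00 → F9 → B3 → C8 → W2 → J7 → 00.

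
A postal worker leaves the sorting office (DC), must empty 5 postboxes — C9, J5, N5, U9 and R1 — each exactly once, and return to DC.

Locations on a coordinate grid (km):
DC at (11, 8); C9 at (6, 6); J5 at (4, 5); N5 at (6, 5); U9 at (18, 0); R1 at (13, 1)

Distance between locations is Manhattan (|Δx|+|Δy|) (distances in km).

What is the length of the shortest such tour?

44 km — the shortest possible round trip.

With 5 stops there are 5!/2 = 60 distinct round trips (a route and its reverse cost the same).
DC-C9-J5-N5-U9-R1-DC: 7+3+2+17+6+9 = 44
DC-C9-J5-N5-R1-U9-DC: 7+3+2+11+6+15 = 44
DC-C9-J5-U9-N5-R1-DC: 7+3+19+17+11+9 = 66
DC-C9-J5-U9-R1-N5-DC: 7+3+19+6+11+8 = 54
DC-C9-J5-R1-N5-U9-DC: 7+3+13+11+17+15 = 66
DC-C9-J5-R1-U9-N5-DC: 7+3+13+6+17+8 = 54
DC-C9-N5-J5-U9-R1-DC: 7+1+2+19+6+9 = 44
DC-C9-N5-J5-R1-U9-DC: 7+1+2+13+6+15 = 44
DC-C9-N5-U9-J5-R1-DC: 7+1+17+19+13+9 = 66
DC-C9-N5-U9-R1-J5-DC: 7+1+17+6+13+10 = 54
DC-C9-N5-R1-J5-U9-DC: 7+1+11+13+19+15 = 66
DC-C9-N5-R1-U9-J5-DC: 7+1+11+6+19+10 = 54
DC-C9-U9-J5-N5-R1-DC: 7+18+19+2+11+9 = 66
DC-C9-U9-J5-R1-N5-DC: 7+18+19+13+11+8 = 76
… (46 more)
The minimum is 44.
One optimal route: DC → C9 → J5 → N5 → U9 → R1 → DC (or its reverse).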